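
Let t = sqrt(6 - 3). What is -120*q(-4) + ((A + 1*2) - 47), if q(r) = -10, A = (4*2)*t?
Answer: 1155 + 8*sqrt(3) ≈ 1168.9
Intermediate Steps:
t = sqrt(3) ≈ 1.7320
A = 8*sqrt(3) (A = (4*2)*sqrt(3) = 8*sqrt(3) ≈ 13.856)
-120*q(-4) + ((A + 1*2) - 47) = -120*(-10) + ((8*sqrt(3) + 1*2) - 47) = 1200 + ((8*sqrt(3) + 2) - 47) = 1200 + ((2 + 8*sqrt(3)) - 47) = 1200 + (-45 + 8*sqrt(3)) = 1155 + 8*sqrt(3)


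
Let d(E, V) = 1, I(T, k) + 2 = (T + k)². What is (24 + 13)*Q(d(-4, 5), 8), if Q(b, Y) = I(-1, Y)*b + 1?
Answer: 1776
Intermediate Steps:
I(T, k) = -2 + (T + k)²
Q(b, Y) = 1 + b*(-2 + (-1 + Y)²) (Q(b, Y) = (-2 + (-1 + Y)²)*b + 1 = b*(-2 + (-1 + Y)²) + 1 = 1 + b*(-2 + (-1 + Y)²))
(24 + 13)*Q(d(-4, 5), 8) = (24 + 13)*(1 + 1*(-2 + (-1 + 8)²)) = 37*(1 + 1*(-2 + 7²)) = 37*(1 + 1*(-2 + 49)) = 37*(1 + 1*47) = 37*(1 + 47) = 37*48 = 1776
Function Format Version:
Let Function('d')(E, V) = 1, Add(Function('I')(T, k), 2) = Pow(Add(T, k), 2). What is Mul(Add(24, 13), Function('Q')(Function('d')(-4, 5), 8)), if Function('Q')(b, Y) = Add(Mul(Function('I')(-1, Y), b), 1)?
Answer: 1776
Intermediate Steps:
Function('I')(T, k) = Add(-2, Pow(Add(T, k), 2))
Function('Q')(b, Y) = Add(1, Mul(b, Add(-2, Pow(Add(-1, Y), 2)))) (Function('Q')(b, Y) = Add(Mul(Add(-2, Pow(Add(-1, Y), 2)), b), 1) = Add(Mul(b, Add(-2, Pow(Add(-1, Y), 2))), 1) = Add(1, Mul(b, Add(-2, Pow(Add(-1, Y), 2)))))
Mul(Add(24, 13), Function('Q')(Function('d')(-4, 5), 8)) = Mul(Add(24, 13), Add(1, Mul(1, Add(-2, Pow(Add(-1, 8), 2))))) = Mul(37, Add(1, Mul(1, Add(-2, Pow(7, 2))))) = Mul(37, Add(1, Mul(1, Add(-2, 49)))) = Mul(37, Add(1, Mul(1, 47))) = Mul(37, Add(1, 47)) = Mul(37, 48) = 1776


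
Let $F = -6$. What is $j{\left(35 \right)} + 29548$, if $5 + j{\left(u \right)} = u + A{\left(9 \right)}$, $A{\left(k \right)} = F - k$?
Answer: $29563$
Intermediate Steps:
$A{\left(k \right)} = -6 - k$
$j{\left(u \right)} = -20 + u$ ($j{\left(u \right)} = -5 + \left(u - 15\right) = -5 + \left(-15 + u\right) = -20 + u$)
$j{\left(35 \right)} + 29548 = \left(-20 + 35\right) + 29548 = 15 + 29548 = 29563$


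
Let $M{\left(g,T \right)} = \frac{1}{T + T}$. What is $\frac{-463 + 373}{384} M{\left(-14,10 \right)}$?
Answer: $- \frac{3}{256} \approx -0.011719$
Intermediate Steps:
$M{\left(g,T \right)} = \frac{1}{2 T}$
$\frac{-463 + 373}{384} M{\left(-14,10 \right)} = \frac{-463 + 373}{384} \frac{1}{2 \cdot 10} = \left(-90\right) \frac{1}{384} \cdot \frac{1}{2} \cdot \frac{1}{10} = \left(- \frac{15}{64}\right) \frac{1}{20} = - \frac{3}{256}$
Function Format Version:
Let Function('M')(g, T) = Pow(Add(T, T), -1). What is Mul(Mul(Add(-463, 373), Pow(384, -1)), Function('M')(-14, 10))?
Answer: Rational(-3, 256) ≈ -0.011719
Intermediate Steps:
Function('M')(g, T) = Mul(Rational(1, 2), Pow(T, -1)) (Function('M')(g, T) = Pow(Mul(2, T), -1) = Mul(Rational(1, 2), Pow(T, -1)))
Mul(Mul(Add(-463, 373), Pow(384, -1)), Function('M')(-14, 10)) = Mul(Mul(Add(-463, 373), Pow(384, -1)), Mul(Rational(1, 2), Pow(10, -1))) = Mul(Mul(-90, Rational(1, 384)), Mul(Rational(1, 2), Rational(1, 10))) = Mul(Rational(-15, 64), Rational(1, 20)) = Rational(-3, 256)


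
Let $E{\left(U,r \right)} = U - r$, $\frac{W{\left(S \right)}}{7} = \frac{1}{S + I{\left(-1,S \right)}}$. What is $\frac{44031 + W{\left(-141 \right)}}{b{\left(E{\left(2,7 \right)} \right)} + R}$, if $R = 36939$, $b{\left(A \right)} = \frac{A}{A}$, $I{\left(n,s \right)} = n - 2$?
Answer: $\frac{6340457}{5319360} \approx 1.192$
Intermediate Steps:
$I{\left(n,s \right)} = -2 + n$
$W{\left(S \right)} = \frac{7}{-3 + S}$ ($W{\left(S \right)} = \frac{7}{S - 3} = \frac{7}{-3 + S}$)
$b{\left(A \right)} = 1$
$\frac{44031 + W{\left(-141 \right)}}{b{\left(E{\left(2,7 \right)} \right)} + R} = \frac{44031 + \frac{7}{-3 - 141}}{1 + 36939} = \frac{44031 + \frac{7}{-144}}{36940} = \left(44031 + 7 \left(- \frac{1}{144}\right)\right) \frac{1}{36940} = \left(44031 - \frac{7}{144}\right) \frac{1}{36940} = \frac{6340457}{144} \cdot \frac{1}{36940} = \frac{6340457}{5319360}$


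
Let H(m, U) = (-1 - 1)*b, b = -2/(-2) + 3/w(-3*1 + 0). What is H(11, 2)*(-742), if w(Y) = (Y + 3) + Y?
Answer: 0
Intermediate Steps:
w(Y) = 3 + 2*Y (w(Y) = (3 + Y) + Y = 3 + 2*Y)
b = 0 (b = -2/(-2) + 3/(3 + 2*(-3*1 + 0)) = -2*(-1/2) + 3/(3 + 2*(-3 + 0)) = 1 + 3/(3 + 2*(-3)) = 1 + 3/(3 - 6) = 1 + 3/(-3) = 1 + 3*(-1/3) = 1 - 1 = 0)
H(m, U) = 0 (H(m, U) = (-1 - 1)*0 = -2*0 = 0)
H(11, 2)*(-742) = 0*(-742) = 0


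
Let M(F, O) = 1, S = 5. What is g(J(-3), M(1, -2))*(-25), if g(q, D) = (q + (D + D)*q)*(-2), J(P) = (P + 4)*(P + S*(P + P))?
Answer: -4950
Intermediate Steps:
J(P) = 11*P*(4 + P) (J(P) = (P + 4)*(P + 5*(P + P)) = (4 + P)*(P + 5*(2*P)) = (4 + P)*(P + 10*P) = (4 + P)*(11*P) = 11*P*(4 + P))
g(q, D) = -2*q - 4*D*q (g(q, D) = (q + (2*D)*q)*(-2) = (q + 2*D*q)*(-2) = -2*q - 4*D*q)
g(J(-3), M(1, -2))*(-25) = -2*11*(-3)*(4 - 3)*(1 + 2*1)*(-25) = -2*11*(-3)*1*(1 + 2)*(-25) = -2*(-33)*3*(-25) = 198*(-25) = -4950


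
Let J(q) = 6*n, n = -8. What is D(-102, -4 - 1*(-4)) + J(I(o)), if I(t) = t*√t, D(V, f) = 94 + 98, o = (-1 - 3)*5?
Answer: 144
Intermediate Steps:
o = -20 (o = -4*5 = -20)
D(V, f) = 192
I(t) = t^(3/2)
J(q) = -48 (J(q) = 6*(-8) = -48)
D(-102, -4 - 1*(-4)) + J(I(o)) = 192 - 48 = 144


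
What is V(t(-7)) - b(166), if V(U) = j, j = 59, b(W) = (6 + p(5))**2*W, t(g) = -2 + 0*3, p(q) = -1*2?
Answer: -2597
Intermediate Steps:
p(q) = -2
t(g) = -2 (t(g) = -2 + 0 = -2)
b(W) = 16*W (b(W) = (6 - 2)**2*W = 4**2*W = 16*W)
V(U) = 59
V(t(-7)) - b(166) = 59 - 16*166 = 59 - 1*2656 = 59 - 2656 = -2597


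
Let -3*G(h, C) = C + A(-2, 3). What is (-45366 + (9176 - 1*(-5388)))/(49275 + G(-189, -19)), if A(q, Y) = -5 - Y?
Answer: -15401/24642 ≈ -0.62499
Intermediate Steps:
G(h, C) = 8/3 - C/3 (G(h, C) = -(C + (-5 - 1*3))/3 = -(C + (-5 - 3))/3 = -(C - 8)/3 = -(-8 + C)/3 = 8/3 - C/3)
(-45366 + (9176 - 1*(-5388)))/(49275 + G(-189, -19)) = (-45366 + (9176 - 1*(-5388)))/(49275 + (8/3 - ⅓*(-19))) = (-45366 + (9176 + 5388))/(49275 + (8/3 + 19/3)) = (-45366 + 14564)/(49275 + 9) = -30802/49284 = -30802*1/49284 = -15401/24642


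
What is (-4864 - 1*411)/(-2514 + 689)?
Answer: 211/73 ≈ 2.8904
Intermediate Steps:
(-4864 - 1*411)/(-2514 + 689) = (-4864 - 411)/(-1825) = -5275*(-1/1825) = 211/73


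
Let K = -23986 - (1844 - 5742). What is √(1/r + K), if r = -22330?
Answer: I*√10016457365530/22330 ≈ 141.73*I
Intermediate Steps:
K = -20088 (K = -23986 - 1*(-3898) = -23986 + 3898 = -20088)
√(1/r + K) = √(1/(-22330) - 20088) = √(-1/22330 - 20088) = √(-448565041/22330) = I*√10016457365530/22330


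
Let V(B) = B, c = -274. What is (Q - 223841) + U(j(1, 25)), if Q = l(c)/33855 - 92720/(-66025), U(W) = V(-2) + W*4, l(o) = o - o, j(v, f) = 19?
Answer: -155517089/695 ≈ -2.2377e+5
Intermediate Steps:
l(o) = 0
U(W) = -2 + 4*W (U(W) = -2 + W*4 = -2 + 4*W)
Q = 976/695 (Q = 0/33855 - 92720/(-66025) = 0*(1/33855) - 92720*(-1/66025) = 0 + 976/695 = 976/695 ≈ 1.4043)
(Q - 223841) + U(j(1, 25)) = (976/695 - 223841) + (-2 + 4*19) = -155568519/695 + (-2 + 76) = -155568519/695 + 74 = -155517089/695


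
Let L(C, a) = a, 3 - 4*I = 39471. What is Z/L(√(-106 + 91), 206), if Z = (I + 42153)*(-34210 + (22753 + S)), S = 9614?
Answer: -29751549/103 ≈ -2.8885e+5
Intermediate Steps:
I = -9867 (I = ¾ - ¼*39471 = ¾ - 39471/4 = -9867)
Z = -59503098 (Z = (-9867 + 42153)*(-34210 + (22753 + 9614)) = 32286*(-34210 + 32367) = 32286*(-1843) = -59503098)
Z/L(√(-106 + 91), 206) = -59503098/206 = -59503098*1/206 = -29751549/103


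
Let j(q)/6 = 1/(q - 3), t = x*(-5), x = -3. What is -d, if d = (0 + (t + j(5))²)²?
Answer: -104976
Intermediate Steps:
t = 15 (t = -3*(-5) = 15)
j(q) = 6/(-3 + q) (j(q) = 6/(q - 3) = 6/(-3 + q))
d = 104976 (d = (0 + (15 + 6/(-3 + 5))²)² = (0 + (15 + 6/2)²)² = (0 + (15 + 6*(½))²)² = (0 + (15 + 3)²)² = (0 + 18²)² = (0 + 324)² = 324² = 104976)
-d = -1*104976 = -104976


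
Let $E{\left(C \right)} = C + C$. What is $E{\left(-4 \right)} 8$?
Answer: $-64$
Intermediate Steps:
$E{\left(C \right)} = 2 C$
$E{\left(-4 \right)} 8 = 2 \left(-4\right) 8 = \left(-8\right) 8 = -64$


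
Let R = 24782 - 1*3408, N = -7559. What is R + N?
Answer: 13815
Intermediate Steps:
R = 21374 (R = 24782 - 3408 = 21374)
R + N = 21374 - 7559 = 13815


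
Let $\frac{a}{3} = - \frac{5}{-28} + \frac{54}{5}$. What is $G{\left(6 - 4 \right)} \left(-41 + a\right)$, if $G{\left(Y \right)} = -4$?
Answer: $\frac{1129}{35} \approx 32.257$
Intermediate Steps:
$a = \frac{4611}{140}$ ($a = 3 \left(- \frac{5}{-28} + \frac{54}{5}\right) = 3 \left(\left(-5\right) \left(- \frac{1}{28}\right) + 54 \cdot \frac{1}{5}\right) = 3 \left(\frac{5}{28} + \frac{54}{5}\right) = 3 \cdot \frac{1537}{140} = \frac{4611}{140} \approx 32.936$)
$G{\left(6 - 4 \right)} \left(-41 + a\right) = - 4 \left(-41 + \frac{4611}{140}\right) = \left(-4\right) \left(- \frac{1129}{140}\right) = \frac{1129}{35}$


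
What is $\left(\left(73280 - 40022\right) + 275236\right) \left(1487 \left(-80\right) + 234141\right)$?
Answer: $35532647414$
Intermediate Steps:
$\left(\left(73280 - 40022\right) + 275236\right) \left(1487 \left(-80\right) + 234141\right) = \left(33258 + 275236\right) \left(-118960 + 234141\right) = 308494 \cdot 115181 = 35532647414$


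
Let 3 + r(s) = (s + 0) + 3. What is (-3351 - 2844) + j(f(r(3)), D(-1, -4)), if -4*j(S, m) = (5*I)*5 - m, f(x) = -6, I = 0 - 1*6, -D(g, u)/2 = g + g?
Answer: -12313/2 ≈ -6156.5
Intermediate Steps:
r(s) = s (r(s) = -3 + ((s + 0) + 3) = -3 + (s + 3) = -3 + (3 + s) = s)
D(g, u) = -4*g (D(g, u) = -2*(g + g) = -4*g)
I = -6 (I = 0 - 6 = -6)
j(S, m) = 75/2 + m/4 (j(S, m) = -((5*(-6))*5 - m)/4 = -(-30*5 - m)/4 = -(-150 - m)/4 = 75/2 + m/4)
(-3351 - 2844) + j(f(r(3)), D(-1, -4)) = (-3351 - 2844) + (75/2 + (-4*(-1))/4) = -6195 + (75/2 + (¼)*4) = -6195 + (75/2 + 1) = -6195 + 77/2 = -12313/2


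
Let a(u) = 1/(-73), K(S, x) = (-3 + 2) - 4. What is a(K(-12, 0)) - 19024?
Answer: -1388753/73 ≈ -19024.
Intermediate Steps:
K(S, x) = -5 (K(S, x) = -1 - 4 = -5)
a(u) = -1/73
a(K(-12, 0)) - 19024 = -1/73 - 19024 = -1388753/73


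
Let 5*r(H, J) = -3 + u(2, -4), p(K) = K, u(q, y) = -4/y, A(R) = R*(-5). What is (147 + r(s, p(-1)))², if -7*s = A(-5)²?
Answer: 537289/25 ≈ 21492.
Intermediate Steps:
A(R) = -5*R
s = -625/7 (s = -(-5*(-5))²/7 = -⅐*25² = -⅐*625 = -625/7 ≈ -89.286)
r(H, J) = -⅖ (r(H, J) = (-3 - 4/(-4))/5 = (-3 - 4*(-¼))/5 = (-3 + 1)/5 = (⅕)*(-2) = -⅖)
(147 + r(s, p(-1)))² = (147 - ⅖)² = (733/5)² = 537289/25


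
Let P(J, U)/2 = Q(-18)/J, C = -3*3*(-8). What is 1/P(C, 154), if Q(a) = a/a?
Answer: 36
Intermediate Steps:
Q(a) = 1
C = 72 (C = -9*(-8) = 72)
P(J, U) = 2/J (P(J, U) = 2*(1/J) = 2/J)
1/P(C, 154) = 1/(2/72) = 1/(2*(1/72)) = 1/(1/36) = 36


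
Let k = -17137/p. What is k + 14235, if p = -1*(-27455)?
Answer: 390804788/27455 ≈ 14234.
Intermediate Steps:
p = 27455
k = -17137/27455 ≈ -0.62418
k + 14235 = -17137/27455 + 14235 = 390804788/27455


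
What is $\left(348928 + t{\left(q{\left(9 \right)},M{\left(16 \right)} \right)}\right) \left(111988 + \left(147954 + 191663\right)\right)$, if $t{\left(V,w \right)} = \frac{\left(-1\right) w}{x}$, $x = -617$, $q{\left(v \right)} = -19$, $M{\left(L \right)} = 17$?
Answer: $\frac{97225405041765}{617} \approx 1.5758 \cdot 10^{11}$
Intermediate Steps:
$t{\left(V,w \right)} = \frac{w}{617}$ ($t{\left(V,w \right)} = \frac{\left(-1\right) w}{-617} = - w \left(- \frac{1}{617}\right) = \frac{w}{617}$)
$\left(348928 + t{\left(q{\left(9 \right)},M{\left(16 \right)} \right)}\right) \left(111988 + \left(147954 + 191663\right)\right) = \left(348928 + \frac{1}{617} \cdot 17\right) \left(111988 + \left(147954 + 191663\right)\right) = \left(348928 + \frac{17}{617}\right) \left(111988 + 339617\right) = \frac{215288593}{617} \cdot 451605 = \frac{97225405041765}{617}$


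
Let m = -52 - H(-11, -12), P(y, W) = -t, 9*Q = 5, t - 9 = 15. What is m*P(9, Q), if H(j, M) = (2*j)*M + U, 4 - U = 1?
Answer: 7656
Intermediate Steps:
t = 24 (t = 9 + 15 = 24)
Q = 5/9 (Q = (⅑)*5 = 5/9 ≈ 0.55556)
U = 3 (U = 4 - 1*1 = 4 - 1 = 3)
P(y, W) = -24 (P(y, W) = -1*24 = -24)
H(j, M) = 3 + 2*M*j (H(j, M) = (2*j)*M + 3 = 2*M*j + 3 = 3 + 2*M*j)
m = -319 (m = -52 - (3 + 2*(-12)*(-11)) = -52 - (3 + 264) = -52 - 1*267 = -52 - 267 = -319)
m*P(9, Q) = -319*(-24) = 7656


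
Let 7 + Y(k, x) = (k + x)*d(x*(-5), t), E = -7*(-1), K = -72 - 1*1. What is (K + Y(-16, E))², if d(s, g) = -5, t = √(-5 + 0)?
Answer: 1225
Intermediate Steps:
t = I*√5 (t = √(-5) = I*√5 ≈ 2.2361*I)
K = -73 (K = -72 - 1 = -73)
E = 7
Y(k, x) = -7 - 5*k - 5*x (Y(k, x) = -7 + (k + x)*(-5) = -7 + (-5*k - 5*x) = -7 - 5*k - 5*x)
(K + Y(-16, E))² = (-73 + (-7 - 5*(-16) - 5*7))² = (-73 + (-7 + 80 - 35))² = (-73 + 38)² = (-35)² = 1225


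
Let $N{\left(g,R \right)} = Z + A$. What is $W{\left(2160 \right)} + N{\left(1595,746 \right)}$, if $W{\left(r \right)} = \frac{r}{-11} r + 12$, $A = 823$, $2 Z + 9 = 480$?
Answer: $- \frac{9307649}{22} \approx -4.2308 \cdot 10^{5}$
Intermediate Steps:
$Z = \frac{471}{2}$ ($Z = - \frac{9}{2} + \frac{1}{2} \cdot 480 = - \frac{9}{2} + 240 = \frac{471}{2} \approx 235.5$)
$W{\left(r \right)} = 12 - \frac{r^{2}}{11}$ ($W{\left(r \right)} = r \left(- \frac{1}{11}\right) r + 12 = - \frac{r}{11} r + 12 = - \frac{r^{2}}{11} + 12 = 12 - \frac{r^{2}}{11}$)
$N{\left(g,R \right)} = \frac{2117}{2}$ ($N{\left(g,R \right)} = \frac{471}{2} + 823 = \frac{2117}{2}$)
$W{\left(2160 \right)} + N{\left(1595,746 \right)} = \left(12 - \frac{2160^{2}}{11}\right) + \frac{2117}{2} = \left(12 - \frac{4665600}{11}\right) + \frac{2117}{2} = - \frac{4665468}{11} + \frac{2117}{2} = - \frac{9307649}{22}$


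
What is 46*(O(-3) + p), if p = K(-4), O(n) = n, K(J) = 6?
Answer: 138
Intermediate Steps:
p = 6
46*(O(-3) + p) = 46*(-3 + 6) = 46*3 = 138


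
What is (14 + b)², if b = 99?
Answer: 12769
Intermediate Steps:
(14 + b)² = (14 + 99)² = 113² = 12769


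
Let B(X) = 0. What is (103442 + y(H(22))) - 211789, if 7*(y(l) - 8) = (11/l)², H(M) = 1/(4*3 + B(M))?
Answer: -740949/7 ≈ -1.0585e+5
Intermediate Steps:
H(M) = 1/12 (H(M) = 1/(4*3 + 0) = 1/(12 + 0) = 1/12)
y(l) = 8 + 121/(7*l²) (y(l) = 8 + (11/l)²/7 = 8 + (121/l²)/7 = 8 + 121/(7*l²))
(103442 + y(H(22))) - 211789 = (103442 + (8 + 121/(7*12⁻²))) - 211789 = (103442 + (8 + (121/7)*144)) - 211789 = (103442 + (8 + 17424/7)) - 211789 = (103442 + 17480/7) - 211789 = 741574/7 - 211789 = -740949/7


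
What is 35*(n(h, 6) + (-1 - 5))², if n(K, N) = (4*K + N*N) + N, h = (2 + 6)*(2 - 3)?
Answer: 560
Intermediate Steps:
h = -8 (h = 8*(-1) = -8)
n(K, N) = N + N² + 4*K (n(K, N) = (4*K + N²) + N = (N² + 4*K) + N = N + N² + 4*K)
35*(n(h, 6) + (-1 - 5))² = 35*((6 + 6² + 4*(-8)) + (-1 - 5))² = 35*((6 + 36 - 32) - 6)² = 35*(10 - 6)² = 35*4² = 35*16 = 560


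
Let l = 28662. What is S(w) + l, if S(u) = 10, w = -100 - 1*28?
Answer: 28672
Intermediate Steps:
w = -128 (w = -100 - 28 = -128)
S(w) + l = 10 + 28662 = 28672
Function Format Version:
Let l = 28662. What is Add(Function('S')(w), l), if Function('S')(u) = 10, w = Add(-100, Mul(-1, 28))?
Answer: 28672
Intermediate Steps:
w = -128 (w = Add(-100, -28) = -128)
Add(Function('S')(w), l) = Add(10, 28662) = 28672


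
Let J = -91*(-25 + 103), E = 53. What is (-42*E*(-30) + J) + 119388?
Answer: 179070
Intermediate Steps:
J = -7098 (J = -91*78 = -7098)
(-42*E*(-30) + J) + 119388 = (-42*53*(-30) - 7098) + 119388 = (-2226*(-30) - 7098) + 119388 = (66780 - 7098) + 119388 = 59682 + 119388 = 179070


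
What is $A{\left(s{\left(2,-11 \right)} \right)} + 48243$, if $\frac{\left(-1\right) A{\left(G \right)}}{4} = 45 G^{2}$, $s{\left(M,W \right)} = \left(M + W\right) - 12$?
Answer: $-31137$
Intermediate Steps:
$s{\left(M,W \right)} = -12 + M + W$
$A{\left(G \right)} = - 180 G^{2}$ ($A{\left(G \right)} = - 4 \cdot 45 G^{2} = - 180 G^{2}$)
$A{\left(s{\left(2,-11 \right)} \right)} + 48243 = - 180 \left(-12 + 2 - 11\right)^{2} + 48243 = - 180 \left(-21\right)^{2} + 48243 = \left(-180\right) 441 + 48243 = -79380 + 48243 = -31137$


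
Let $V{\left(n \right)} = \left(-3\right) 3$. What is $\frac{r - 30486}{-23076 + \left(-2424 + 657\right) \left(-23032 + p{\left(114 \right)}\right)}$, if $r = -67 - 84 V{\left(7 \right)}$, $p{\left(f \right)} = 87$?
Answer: $- \frac{29797}{40520739} \approx -0.00073535$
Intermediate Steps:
$V{\left(n \right)} = -9$
$r = 689$ ($r = -67 - -756 = -67 + 756 = 689$)
$\frac{r - 30486}{-23076 + \left(-2424 + 657\right) \left(-23032 + p{\left(114 \right)}\right)} = \frac{689 - 30486}{-23076 + \left(-2424 + 657\right) \left(-23032 + 87\right)} = - \frac{29797}{-23076 - -40543815} = - \frac{29797}{-23076 + 40543815} = - \frac{29797}{40520739}$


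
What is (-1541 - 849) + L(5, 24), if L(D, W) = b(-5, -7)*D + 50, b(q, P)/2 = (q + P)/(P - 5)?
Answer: -2330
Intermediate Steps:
b(q, P) = 2*(P + q)/(-5 + P) (b(q, P) = 2*((q + P)/(P - 5)) = 2*((P + q)/(-5 + P)) = 2*(P + q)/(-5 + P))
L(D, W) = 50 + 2*D (L(D, W) = (2*(-7 - 5)/(-5 - 7))*D + 50 = (2*(-12)/(-12))*D + 50 = (2*(-1/12)*(-12))*D + 50 = 2*D + 50 = 50 + 2*D)
(-1541 - 849) + L(5, 24) = (-1541 - 849) + (50 + 2*5) = -2390 + (50 + 10) = -2390 + 60 = -2330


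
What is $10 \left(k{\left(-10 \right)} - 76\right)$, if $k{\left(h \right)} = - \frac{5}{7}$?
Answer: $- \frac{5370}{7} \approx -767.14$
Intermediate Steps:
$k{\left(h \right)} = - \frac{5}{7}$ ($k{\left(h \right)} = \left(-5\right) \frac{1}{7} = - \frac{5}{7}$)
$10 \left(k{\left(-10 \right)} - 76\right) = 10 \left(- \frac{5}{7} - 76\right) = 10 \left(- \frac{537}{7}\right) = - \frac{5370}{7}$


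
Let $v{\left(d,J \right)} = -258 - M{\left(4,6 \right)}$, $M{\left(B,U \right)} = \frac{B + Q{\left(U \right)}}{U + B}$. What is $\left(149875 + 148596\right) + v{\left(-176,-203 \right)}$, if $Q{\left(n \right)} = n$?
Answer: $298212$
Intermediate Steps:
$M{\left(B,U \right)} = 1$ ($M{\left(B,U \right)} = \frac{B + U}{U + B} = \frac{B + U}{B + U} = 1$)
$v{\left(d,J \right)} = -259$ ($v{\left(d,J \right)} = -258 - 1 = -259$)
$\left(149875 + 148596\right) + v{\left(-176,-203 \right)} = \left(149875 + 148596\right) - 259 = 298471 - 259 = 298212$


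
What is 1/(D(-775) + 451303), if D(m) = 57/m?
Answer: 775/349759768 ≈ 2.2158e-6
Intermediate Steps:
1/(D(-775) + 451303) = 1/(57/(-775) + 451303) = 1/(57*(-1/775) + 451303) = 1/(-57/775 + 451303) = 1/(349759768/775) = 775/349759768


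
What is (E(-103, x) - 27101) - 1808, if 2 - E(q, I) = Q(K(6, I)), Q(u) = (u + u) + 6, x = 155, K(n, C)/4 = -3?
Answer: -28889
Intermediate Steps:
K(n, C) = -12 (K(n, C) = 4*(-3) = -12)
Q(u) = 6 + 2*u (Q(u) = 2*u + 6 = 6 + 2*u)
E(q, I) = 20 (E(q, I) = 2 - (6 + 2*(-12)) = 2 - (6 - 24) = 2 - 1*(-18) = 2 + 18 = 20)
(E(-103, x) - 27101) - 1808 = (20 - 27101) - 1808 = -27081 - 1808 = -28889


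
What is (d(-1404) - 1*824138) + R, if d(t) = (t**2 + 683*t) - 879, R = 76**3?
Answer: 626243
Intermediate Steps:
R = 438976
d(t) = -879 + t**2 + 683*t
(d(-1404) - 1*824138) + R = ((-879 + (-1404)**2 + 683*(-1404)) - 1*824138) + 438976 = ((-879 + 1971216 - 958932) - 824138) + 438976 = (1011405 - 824138) + 438976 = 187267 + 438976 = 626243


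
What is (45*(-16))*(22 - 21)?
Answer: -720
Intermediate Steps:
(45*(-16))*(22 - 21) = -720*1 = -720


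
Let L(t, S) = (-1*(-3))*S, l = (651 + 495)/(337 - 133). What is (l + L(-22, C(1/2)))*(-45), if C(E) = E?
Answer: -5445/17 ≈ -320.29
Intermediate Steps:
l = 191/34 (l = 1146/204 = 1146*(1/204) = 191/34 ≈ 5.6176)
L(t, S) = 3*S
(l + L(-22, C(1/2)))*(-45) = (191/34 + 3/2)*(-45) = (121/17)*(-45) = -5445/17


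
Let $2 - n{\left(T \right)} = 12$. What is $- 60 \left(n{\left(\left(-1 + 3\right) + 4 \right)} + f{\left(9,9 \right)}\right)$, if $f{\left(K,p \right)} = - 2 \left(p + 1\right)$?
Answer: $1800$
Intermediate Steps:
$n{\left(T \right)} = -10$ ($n{\left(T \right)} = 2 - 12 = -10$)
$f{\left(K,p \right)} = -2 - 2 p$ ($f{\left(K,p \right)} = - 2 \left(1 + p\right) = -2 - 2 p$)
$- 60 \left(n{\left(\left(-1 + 3\right) + 4 \right)} + f{\left(9,9 \right)}\right) = - 60 \left(-10 - 20\right) = \left(-60\right) \left(-30\right) = 1800$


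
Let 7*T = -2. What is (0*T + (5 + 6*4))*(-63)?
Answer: -1827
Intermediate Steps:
T = -2/7 (T = (⅐)*(-2) = -2/7 ≈ -0.28571)
(0*T + (5 + 6*4))*(-63) = (0*(-2/7) + (5 + 6*4))*(-63) = (0 + (5 + 24))*(-63) = (0 + 29)*(-63) = 29*(-63) = -1827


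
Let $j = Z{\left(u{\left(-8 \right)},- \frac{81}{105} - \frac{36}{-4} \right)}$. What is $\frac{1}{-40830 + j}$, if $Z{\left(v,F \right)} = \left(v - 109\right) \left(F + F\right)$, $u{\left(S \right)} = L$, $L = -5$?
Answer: $- \frac{35}{1494714} \approx -2.3416 \cdot 10^{-5}$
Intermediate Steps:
$u{\left(S \right)} = -5$
$Z{\left(v,F \right)} = 2 F \left(-109 + v\right)$ ($Z{\left(v,F \right)} = \left(-109 + v\right) 2 F = 2 F \left(-109 + v\right)$)
$j = - \frac{65664}{35}$ ($j = 2 \left(- \frac{81}{105} - \frac{36}{-4}\right) \left(-109 - 5\right) = 2 \left(\left(-81\right) \frac{1}{105} - -9\right) \left(-114\right) = 2 \left(- \frac{27}{35} + 9\right) \left(-114\right) = 2 \cdot \frac{288}{35} \left(-114\right) = - \frac{65664}{35} \approx -1876.1$)
$\frac{1}{-40830 + j} = \frac{1}{-40830 - \frac{65664}{35}} = \frac{1}{- \frac{1494714}{35}} = - \frac{35}{1494714}$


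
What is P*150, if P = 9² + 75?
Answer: 23400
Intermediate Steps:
P = 156 (P = 81 + 75 = 156)
P*150 = 156*150 = 23400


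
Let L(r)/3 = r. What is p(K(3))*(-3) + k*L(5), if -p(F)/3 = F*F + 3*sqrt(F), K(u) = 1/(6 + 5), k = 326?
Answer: 591699/121 + 27*sqrt(11)/11 ≈ 4898.2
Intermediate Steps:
L(r) = 3*r
K(u) = 1/11
p(F) = -9*sqrt(F) - 3*F**2 (p(F) = -3*(F*F + 3*sqrt(F)) = -3*(F**2 + 3*sqrt(F)) = -9*sqrt(F) - 3*F**2)
p(K(3))*(-3) + k*L(5) = (-9*sqrt(11)/11 - 3*(1/11)**2)*(-3) + 326*(3*5) = (-9*sqrt(11)/11 - 3*1/121)*(-3) + 326*15 = (-9*sqrt(11)/11 - 3/121)*(-3) + 4890 = (-3/121 - 9*sqrt(11)/11)*(-3) + 4890 = (9/121 + 27*sqrt(11)/11) + 4890 = 591699/121 + 27*sqrt(11)/11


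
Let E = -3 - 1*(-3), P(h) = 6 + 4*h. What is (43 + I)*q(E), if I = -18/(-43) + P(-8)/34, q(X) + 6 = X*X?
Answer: -187080/731 ≈ -255.92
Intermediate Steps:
E = 0 (E = -3 + 3 = 0)
q(X) = -6 + X² (q(X) = -6 + X*X = -6 + X²)
I = -253/731 (I = -18/(-43) + (6 + 4*(-8))/34 = -18*(-1/43) + (6 - 32)*(1/34) = 18/43 - 26*1/34 = 18/43 - 13/17 = -253/731 ≈ -0.34610)
(43 + I)*q(E) = (43 - 253/731)*(-6 + 0²) = 31180*(-6 + 0)/731 = (31180/731)*(-6) = -187080/731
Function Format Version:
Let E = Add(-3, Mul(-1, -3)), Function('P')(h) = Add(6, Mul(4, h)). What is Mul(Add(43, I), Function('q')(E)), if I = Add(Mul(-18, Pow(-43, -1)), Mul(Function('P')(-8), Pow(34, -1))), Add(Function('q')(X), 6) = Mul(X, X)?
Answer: Rational(-187080, 731) ≈ -255.92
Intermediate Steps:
E = 0 (E = Add(-3, 3) = 0)
Function('q')(X) = Add(-6, Pow(X, 2)) (Function('q')(X) = Add(-6, Mul(X, X)) = Add(-6, Pow(X, 2)))
I = Rational(-253, 731) (I = Add(Mul(-18, Pow(-43, -1)), Mul(Add(6, Mul(4, -8)), Pow(34, -1))) = Add(Mul(-18, Rational(-1, 43)), Mul(Add(6, -32), Rational(1, 34))) = Add(Rational(18, 43), Mul(-26, Rational(1, 34))) = Add(Rational(18, 43), Rational(-13, 17)) = Rational(-253, 731) ≈ -0.34610)
Mul(Add(43, I), Function('q')(E)) = Mul(Add(43, Rational(-253, 731)), Add(-6, Pow(0, 2))) = Mul(Rational(31180, 731), Add(-6, 0)) = Mul(Rational(31180, 731), -6) = Rational(-187080, 731)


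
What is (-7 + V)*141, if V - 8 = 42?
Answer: 6063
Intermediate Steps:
V = 50 (V = 8 + 42 = 50)
(-7 + V)*141 = (-7 + 50)*141 = 43*141 = 6063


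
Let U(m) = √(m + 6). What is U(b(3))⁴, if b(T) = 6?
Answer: 144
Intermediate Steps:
U(m) = √(6 + m)
U(b(3))⁴ = (√(6 + 6))⁴ = (√12)⁴ = (2*√3)⁴ = 144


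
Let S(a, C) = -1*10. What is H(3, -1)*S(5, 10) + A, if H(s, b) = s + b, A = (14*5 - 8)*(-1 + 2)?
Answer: 42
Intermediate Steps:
S(a, C) = -10
A = 62 (A = (70 - 8)*1 = 62*1 = 62)
H(s, b) = b + s
H(3, -1)*S(5, 10) + A = (-1 + 3)*(-10) + 62 = 2*(-10) + 62 = -20 + 62 = 42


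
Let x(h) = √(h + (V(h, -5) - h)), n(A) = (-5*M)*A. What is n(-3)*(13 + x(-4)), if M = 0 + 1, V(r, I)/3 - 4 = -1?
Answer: 240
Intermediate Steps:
V(r, I) = 9 (V(r, I) = 12 + 3*(-1) = 12 - 3 = 9)
M = 1
n(A) = -5*A (n(A) = (-5*1)*A = -5*A)
x(h) = 3 (x(h) = √(h + (9 - h)) = √9 = 3)
n(-3)*(13 + x(-4)) = (-5*(-3))*(13 + 3) = 15*16 = 240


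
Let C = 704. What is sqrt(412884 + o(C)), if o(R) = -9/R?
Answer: 3*sqrt(355263733)/88 ≈ 642.56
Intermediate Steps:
sqrt(412884 + o(C)) = sqrt(412884 - 9/704) = sqrt(290670327/704) = 3*sqrt(355263733)/88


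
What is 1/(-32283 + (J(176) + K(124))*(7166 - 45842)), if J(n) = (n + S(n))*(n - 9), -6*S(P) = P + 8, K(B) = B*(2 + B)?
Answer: -1/1542998411 ≈ -6.4809e-10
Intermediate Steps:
S(P) = -4/3 - P/6 (S(P) = -(P + 8)/6 = -(8 + P)/6 = -4/3 - P/6)
J(n) = (-9 + n)*(-4/3 + 5*n/6) (J(n) = (n + (-4/3 - n/6))*(n - 9) = (-4/3 + 5*n/6)*(-9 + n) = (-9 + n)*(-4/3 + 5*n/6))
1/(-32283 + (J(176) + K(124))*(7166 - 45842)) = 1/(-32283 + ((12 - 53/6*176 + (⅚)*176²) + 124*(2 + 124))*(7166 - 45842)) = 1/(-32283 + ((12 - 4664/3 + (⅚)*30976) + 124*126)*(-38676)) = 1/(-32283 + ((12 - 4664/3 + 77440/3) + 15624)*(-38676)) = 1/(-32283 + (72812/3 + 15624)*(-38676)) = 1/(-32283 + (119684/3)*(-38676)) = 1/(-32283 - 1542966128) = 1/(-1542998411) = -1/1542998411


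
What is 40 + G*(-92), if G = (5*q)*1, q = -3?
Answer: 1420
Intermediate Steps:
G = -15 (G = (5*(-3))*1 = -15*1 = -15)
40 + G*(-92) = 40 - 15*(-92) = 40 + 1380 = 1420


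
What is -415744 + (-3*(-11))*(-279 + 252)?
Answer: -416635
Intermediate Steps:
-415744 + (-3*(-11))*(-279 + 252) = -415744 + 33*(-27) = -415744 - 891 = -416635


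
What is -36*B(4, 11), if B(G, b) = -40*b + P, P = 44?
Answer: 14256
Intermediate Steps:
B(G, b) = 44 - 40*b (B(G, b) = -40*b + 44 = 44 - 40*b)
-36*B(4, 11) = -36*(44 - 40*11) = -36*(44 - 440) = -36*(-396) = 14256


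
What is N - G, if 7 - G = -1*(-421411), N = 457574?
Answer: 878978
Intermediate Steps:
G = -421404 (G = 7 - (-1)*(-421411) = 7 - 1*421411 = 7 - 421411 = -421404)
N - G = 457574 - 1*(-421404) = 457574 + 421404 = 878978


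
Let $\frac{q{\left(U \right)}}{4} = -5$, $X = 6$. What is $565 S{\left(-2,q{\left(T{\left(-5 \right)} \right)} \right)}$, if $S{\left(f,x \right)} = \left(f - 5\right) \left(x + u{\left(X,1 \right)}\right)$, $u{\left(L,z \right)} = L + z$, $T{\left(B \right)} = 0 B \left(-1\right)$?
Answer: $51415$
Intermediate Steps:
$T{\left(B \right)} = 0$ ($T{\left(B \right)} = 0 \left(-1\right) = 0$)
$q{\left(U \right)} = -20$ ($q{\left(U \right)} = 4 \left(-5\right) = -20$)
$S{\left(f,x \right)} = \left(-5 + f\right) \left(7 + x\right)$ ($S{\left(f,x \right)} = \left(f - 5\right) \left(x + \left(6 + 1\right)\right) = \left(-5 + f\right) \left(x + 7\right) = \left(-5 + f\right) \left(7 + x\right)$)
$565 S{\left(-2,q{\left(T{\left(-5 \right)} \right)} \right)} = 565 \left(-35 - -100 + 7 \left(-2\right) - -40\right) = 565 \left(-35 + 100 - 14 + 40\right) = 565 \cdot 91 = 51415$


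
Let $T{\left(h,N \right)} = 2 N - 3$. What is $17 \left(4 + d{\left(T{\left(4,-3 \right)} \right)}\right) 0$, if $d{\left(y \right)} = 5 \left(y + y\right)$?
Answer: $0$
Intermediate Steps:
$T{\left(h,N \right)} = -3 + 2 N$
$d{\left(y \right)} = 10 y$ ($d{\left(y \right)} = 5 \cdot 2 y = 10 y$)
$17 \left(4 + d{\left(T{\left(4,-3 \right)} \right)}\right) 0 = 17 \left(4 + 10 \left(-3 + 2 \left(-3\right)\right)\right) 0 = 17 \left(4 + 10 \left(-3 - 6\right)\right) 0 = 17 \left(4 + 10 \left(-9\right)\right) 0 = 17 \left(4 - 90\right) 0 = 17 \left(\left(-86\right) 0\right) = 17 \cdot 0 = 0$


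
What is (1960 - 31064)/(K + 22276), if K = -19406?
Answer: -14552/1435 ≈ -10.141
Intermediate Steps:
(1960 - 31064)/(K + 22276) = (1960 - 31064)/(-19406 + 22276) = -29104/2870 = -29104*1/2870 = -14552/1435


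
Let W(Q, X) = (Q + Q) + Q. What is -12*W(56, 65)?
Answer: -2016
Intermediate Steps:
W(Q, X) = 3*Q (W(Q, X) = 2*Q + Q = 3*Q)
-12*W(56, 65) = -36*56 = -12*168 = -2016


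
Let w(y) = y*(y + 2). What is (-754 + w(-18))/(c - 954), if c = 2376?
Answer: -233/711 ≈ -0.32771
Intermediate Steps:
w(y) = y*(2 + y)
(-754 + w(-18))/(c - 954) = (-754 - 18*(2 - 18))/(2376 - 954) = (-754 - 18*(-16))/1422 = (-754 + 288)*(1/1422) = -466*1/1422 = -233/711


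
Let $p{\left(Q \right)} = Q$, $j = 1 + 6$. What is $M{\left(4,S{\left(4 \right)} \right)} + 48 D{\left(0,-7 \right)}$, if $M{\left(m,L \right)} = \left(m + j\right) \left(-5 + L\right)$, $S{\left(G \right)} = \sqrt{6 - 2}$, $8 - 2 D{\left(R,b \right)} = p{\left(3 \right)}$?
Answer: $87$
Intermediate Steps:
$j = 7$
$D{\left(R,b \right)} = \frac{5}{2}$ ($D{\left(R,b \right)} = 4 - \frac{3}{2} = \frac{5}{2}$)
$S{\left(G \right)} = 2$ ($S{\left(G \right)} = \sqrt{4} = 2$)
$M{\left(m,L \right)} = \left(-5 + L\right) \left(7 + m\right)$ ($M{\left(m,L \right)} = \left(m + 7\right) \left(-5 + L\right) = \left(7 + m\right) \left(-5 + L\right) = \left(-5 + L\right) \left(7 + m\right)$)
$M{\left(4,S{\left(4 \right)} \right)} + 48 D{\left(0,-7 \right)} = \left(-35 - 20 + 7 \cdot 2 + 2 \cdot 4\right) + 48 \cdot \frac{5}{2} = \left(-35 - 20 + 14 + 8\right) + 120 = -33 + 120 = 87$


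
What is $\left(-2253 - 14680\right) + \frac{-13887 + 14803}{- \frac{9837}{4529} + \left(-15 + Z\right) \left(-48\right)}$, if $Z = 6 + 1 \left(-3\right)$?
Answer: $- \frac{44002466347}{2598867} \approx -16931.0$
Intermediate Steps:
$Z = 3$ ($Z = 6 - 3 = 3$)
$\left(-2253 - 14680\right) + \frac{-13887 + 14803}{- \frac{9837}{4529} + \left(-15 + Z\right) \left(-48\right)} = \left(-2253 - 14680\right) + \frac{-13887 + 14803}{- \frac{9837}{4529} + \left(-15 + 3\right) \left(-48\right)} = -16933 + \frac{916}{\left(-9837\right) \frac{1}{4529} - -576} = -16933 + \frac{916}{- \frac{9837}{4529} + 576} = -16933 + \frac{916}{\frac{2598867}{4529}} = -16933 + 916 \cdot \frac{4529}{2598867} = -16933 + \frac{4148564}{2598867} = - \frac{44002466347}{2598867}$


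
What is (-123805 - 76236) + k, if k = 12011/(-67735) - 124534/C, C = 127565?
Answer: -11151530888516/55745905 ≈ -2.0004e+5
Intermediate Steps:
k = -64306411/55745905 (k = 12011/(-67735) - 124534/127565 = 12011*(-1/67735) - 124534*1/127565 = -12011/67735 - 124534/127565 = -64306411/55745905 ≈ -1.1536)
(-123805 - 76236) + k = (-123805 - 76236) - 64306411/55745905 = -200041 - 64306411/55745905 = -11151530888516/55745905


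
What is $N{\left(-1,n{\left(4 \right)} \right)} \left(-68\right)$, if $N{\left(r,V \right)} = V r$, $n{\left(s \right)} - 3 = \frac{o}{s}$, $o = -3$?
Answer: $153$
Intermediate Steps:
$n{\left(s \right)} = 3 - \frac{3}{s}$
$N{\left(-1,n{\left(4 \right)} \right)} \left(-68\right) = \left(3 - \frac{3}{4}\right) \left(-1\right) \left(-68\right) = \frac{9}{4} \left(-1\right) \left(-68\right) = \left(- \frac{9}{4}\right) \left(-68\right) = 153$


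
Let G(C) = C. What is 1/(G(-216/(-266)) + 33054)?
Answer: 133/4396290 ≈ 3.0253e-5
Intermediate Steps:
1/(G(-216/(-266)) + 33054) = 1/(-216/(-266) + 33054) = 1/(-216*(-1/266) + 33054) = 1/(108/133 + 33054) = 1/(4396290/133) = 133/4396290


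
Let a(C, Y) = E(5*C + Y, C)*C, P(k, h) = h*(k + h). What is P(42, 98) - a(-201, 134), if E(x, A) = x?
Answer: -161351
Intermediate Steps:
P(k, h) = h*(h + k)
a(C, Y) = C*(Y + 5*C) (a(C, Y) = (5*C + Y)*C = (Y + 5*C)*C = C*(Y + 5*C))
P(42, 98) - a(-201, 134) = 98*(98 + 42) - (-201)*(134 + 5*(-201)) = 98*140 - (-201)*(134 - 1005) = 13720 - (-201)*(-871) = 13720 - 1*175071 = 13720 - 175071 = -161351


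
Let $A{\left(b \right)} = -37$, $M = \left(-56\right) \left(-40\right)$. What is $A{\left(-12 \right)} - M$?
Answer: $-2277$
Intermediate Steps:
$M = 2240$
$A{\left(-12 \right)} - M = -37 - 2240 = -2277$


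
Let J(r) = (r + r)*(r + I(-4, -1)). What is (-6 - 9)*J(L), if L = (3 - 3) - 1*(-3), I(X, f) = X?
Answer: 90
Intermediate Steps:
L = 3 (L = 0 + 3 = 3)
J(r) = 2*r*(-4 + r) (J(r) = (r + r)*(r - 4) = (2*r)*(-4 + r) = 2*r*(-4 + r))
(-6 - 9)*J(L) = (-6 - 9)*(2*3*(-4 + 3)) = -30*3*(-1) = -15*(-6) = 90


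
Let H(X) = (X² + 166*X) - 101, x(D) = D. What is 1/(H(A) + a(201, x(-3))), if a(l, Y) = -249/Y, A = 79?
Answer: 1/19337 ≈ 5.1714e-5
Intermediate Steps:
H(X) = -101 + X² + 166*X
1/(H(A) + a(201, x(-3))) = 1/((-101 + 79² + 166*79) - 249/(-3)) = 1/((-101 + 6241 + 13114) - 249*(-⅓)) = 1/(19254 + 83) = 1/19337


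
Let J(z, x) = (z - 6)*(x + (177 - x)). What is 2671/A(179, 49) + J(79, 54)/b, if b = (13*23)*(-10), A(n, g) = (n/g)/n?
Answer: 391315289/2990 ≈ 1.3087e+5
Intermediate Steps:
A(n, g) = 1/g
b = -2990 (b = 299*(-10) = -2990)
J(z, x) = -1062 + 177*z (J(z, x) = (-6 + z)*177 = -1062 + 177*z)
2671/A(179, 49) + J(79, 54)/b = 2671/(1/49) + (-1062 + 177*79)/(-2990) = 2671/(1/49) + (-1062 + 13983)*(-1/2990) = 2671*49 + 12921*(-1/2990) = 130879 - 12921/2990 = 391315289/2990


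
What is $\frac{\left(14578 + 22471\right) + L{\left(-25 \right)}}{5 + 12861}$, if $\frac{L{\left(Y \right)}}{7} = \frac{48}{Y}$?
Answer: $\frac{925889}{321650} \approx 2.8786$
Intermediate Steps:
$L{\left(Y \right)} = \frac{336}{Y}$ ($L{\left(Y \right)} = 7 \frac{48}{Y} = \frac{336}{Y}$)
$\frac{\left(14578 + 22471\right) + L{\left(-25 \right)}}{5 + 12861} = \frac{\left(14578 + 22471\right) + \frac{336}{-25}}{5 + 12861} = \frac{37049 + 336 \left(- \frac{1}{25}\right)}{12866} = \left(37049 - \frac{336}{25}\right) \frac{1}{12866} = \frac{925889}{25} \cdot \frac{1}{12866} = \frac{925889}{321650}$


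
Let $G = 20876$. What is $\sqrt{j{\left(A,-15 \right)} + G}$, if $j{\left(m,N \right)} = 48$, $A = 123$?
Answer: $2 \sqrt{5231} \approx 144.65$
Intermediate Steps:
$\sqrt{j{\left(A,-15 \right)} + G} = \sqrt{48 + 20876} = \sqrt{20924} = 2 \sqrt{5231}$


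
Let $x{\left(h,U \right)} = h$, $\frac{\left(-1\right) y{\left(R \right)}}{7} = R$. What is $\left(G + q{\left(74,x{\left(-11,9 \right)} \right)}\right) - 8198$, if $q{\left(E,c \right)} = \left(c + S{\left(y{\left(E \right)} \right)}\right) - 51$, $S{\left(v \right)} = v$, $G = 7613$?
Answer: $-1165$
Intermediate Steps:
$y{\left(R \right)} = - 7 R$
$q{\left(E,c \right)} = -51 + c - 7 E$ ($q{\left(E,c \right)} = \left(c - 7 E\right) - 51 = -51 + c - 7 E$)
$\left(G + q{\left(74,x{\left(-11,9 \right)} \right)}\right) - 8198 = \left(7613 - 580\right) - 8198 = 7033 - 8198 = -1165$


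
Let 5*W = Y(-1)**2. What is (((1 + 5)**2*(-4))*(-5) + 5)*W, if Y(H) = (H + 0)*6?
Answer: 5220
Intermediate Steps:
Y(H) = 6*H (Y(H) = H*6 = 6*H)
W = 36/5 (W = (6*(-1))**2/5 = (1/5)*(-6)**2 = (1/5)*36 = 36/5 ≈ 7.2000)
(((1 + 5)**2*(-4))*(-5) + 5)*W = (((1 + 5)**2*(-4))*(-5) + 5)*(36/5) = ((6**2*(-4))*(-5) + 5)*(36/5) = ((36*(-4))*(-5) + 5)*(36/5) = (-144*(-5) + 5)*(36/5) = (720 + 5)*(36/5) = 725*(36/5) = 5220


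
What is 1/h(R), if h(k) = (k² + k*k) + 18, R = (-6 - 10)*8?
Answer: 1/32786 ≈ 3.0501e-5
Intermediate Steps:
R = -128 (R = -16*8 = -128)
h(k) = 18 + 2*k² (h(k) = (k² + k²) + 18 = 2*k² + 18 = 18 + 2*k²)
1/h(R) = 1/(18 + 2*(-128)²) = 1/(18 + 2*16384) = 1/(18 + 32768) = 1/32786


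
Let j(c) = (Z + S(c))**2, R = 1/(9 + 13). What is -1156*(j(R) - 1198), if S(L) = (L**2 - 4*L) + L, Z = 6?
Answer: 78775263663/58564 ≈ 1.3451e+6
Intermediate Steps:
R = 1/22 ≈ 0.045455
S(L) = L**2 - 3*L
j(c) = (6 + c*(-3 + c))**2
-1156*(j(R) - 1198) = -1156*((6 + (-3 + 1/22)/22)**2 - 1198) = -1156*((6 + (1/22)*(-65/22))**2 - 1198) = -1156*((6 - 65/484)**2 - 1198) = -1156*((2839/484)**2 - 1198) = -1156*(8059921/234256 - 1198) = -1156*(-272578767/234256) = 78775263663/58564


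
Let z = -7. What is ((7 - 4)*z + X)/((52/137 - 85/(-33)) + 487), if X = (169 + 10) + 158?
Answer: 357159/553772 ≈ 0.64496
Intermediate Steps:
X = 337 (X = 179 + 158 = 337)
((7 - 4)*z + X)/((52/137 - 85/(-33)) + 487) = ((7 - 4)*(-7) + 337)/((52/137 - 85/(-33)) + 487) = (3*(-7) + 337)/((52*(1/137) - 85*(-1/33)) + 487) = (-21 + 337)/((52/137 + 85/33) + 487) = 316/(13361/4521 + 487) = 316/(2215088/4521) = 316*(4521/2215088) = 357159/553772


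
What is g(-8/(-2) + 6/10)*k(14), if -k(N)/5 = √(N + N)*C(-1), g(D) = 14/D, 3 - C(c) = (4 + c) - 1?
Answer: -700*√7/23 ≈ -80.523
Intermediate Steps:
C(c) = -c (C(c) = 3 - ((4 + c) - 1) = 3 - (3 + c) = 3 + (-3 - c) = -c)
k(N) = -5*√2*√N (k(N) = -5*√(N + N)*(-1*(-1)) = -5*√(2*N) = -5*√2*√N)
g(-8/(-2) + 6/10)*k(14) = (14/(-8/(-2) + 6/10))*(-5*√2*√14) = (14/(-8*(-½) + 6*(⅒)))*(-10*√7) = (14/(4 + ⅗))*(-10*√7) = (14/(23/5))*(-10*√7) = (14*(5/23))*(-10*√7) = 70*(-10*√7)/23 = -700*√7/23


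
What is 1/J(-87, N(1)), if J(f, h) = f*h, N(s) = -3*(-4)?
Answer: -1/1044 ≈ -0.00095785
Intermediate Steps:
N(s) = 12
1/J(-87, N(1)) = 1/(-87*12) = 1/(-1044) = -1/1044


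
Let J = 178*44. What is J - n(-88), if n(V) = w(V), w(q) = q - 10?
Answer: 7930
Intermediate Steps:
w(q) = -10 + q
J = 7832
n(V) = -10 + V
J - n(-88) = 7832 - (-10 - 88) = 7832 - 1*(-98) = 7832 + 98 = 7930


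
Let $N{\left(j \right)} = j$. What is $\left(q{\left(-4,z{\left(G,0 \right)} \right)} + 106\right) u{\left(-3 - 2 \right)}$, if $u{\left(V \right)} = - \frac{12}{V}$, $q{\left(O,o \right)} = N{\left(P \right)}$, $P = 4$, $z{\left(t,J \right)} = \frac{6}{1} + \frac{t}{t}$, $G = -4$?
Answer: $264$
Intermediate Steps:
$z{\left(t,J \right)} = 7$ ($z{\left(t,J \right)} = 6 \cdot 1 + 1 = 6 + 1 = 7$)
$q{\left(O,o \right)} = 4$
$\left(q{\left(-4,z{\left(G,0 \right)} \right)} + 106\right) u{\left(-3 - 2 \right)} = \left(4 + 106\right) \left(- \frac{12}{-3 - 2}\right) = 110 \left(- \frac{12}{-5}\right) = 110 \left(\left(-12\right) \left(- \frac{1}{5}\right)\right) = 110 \cdot \frac{12}{5} = 264$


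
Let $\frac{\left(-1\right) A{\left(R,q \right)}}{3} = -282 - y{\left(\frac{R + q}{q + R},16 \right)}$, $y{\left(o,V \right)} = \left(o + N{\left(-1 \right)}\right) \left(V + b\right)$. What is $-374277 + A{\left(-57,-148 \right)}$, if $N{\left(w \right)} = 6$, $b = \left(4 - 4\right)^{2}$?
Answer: $-373095$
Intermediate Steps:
$b = 0$ ($b = 0^{2} = 0$)
$y{\left(o,V \right)} = V \left(6 + o\right)$ ($y{\left(o,V \right)} = \left(o + 6\right) \left(V + 0\right) = \left(6 + o\right) V = V \left(6 + o\right)$)
$A{\left(R,q \right)} = 1182$ ($A{\left(R,q \right)} = - 3 \left(-282 - 16 \left(6 + \frac{R + q}{q + R}\right)\right) = - 3 \left(-282 - 16 \left(6 + \frac{R + q}{R + q}\right)\right) = - 3 \left(-282 - 16 \left(6 + 1\right)\right) = - 3 \left(-282 - 16 \cdot 7\right) = - 3 \left(-282 - 112\right) = \left(-3\right) \left(-394\right) = 1182$)
$-374277 + A{\left(-57,-148 \right)} = -374277 + 1182 = -373095$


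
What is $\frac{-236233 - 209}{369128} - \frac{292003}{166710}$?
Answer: $- \frac{36800932301}{15384332220} \approx -2.3921$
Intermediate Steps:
$\frac{-236233 - 209}{369128} - \frac{292003}{166710} = \left(-236442\right) \frac{1}{369128} - \frac{292003}{166710} = - \frac{118221}{184564} - \frac{292003}{166710} = - \frac{36800932301}{15384332220}$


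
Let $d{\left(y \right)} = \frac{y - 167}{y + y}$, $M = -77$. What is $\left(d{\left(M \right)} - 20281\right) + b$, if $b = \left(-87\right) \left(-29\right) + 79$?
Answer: $- \frac{1361161}{77} \approx -17677.0$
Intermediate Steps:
$b = 2602$ ($b = 2523 + 79 = 2602$)
$d{\left(y \right)} = \frac{-167 + y}{2 y}$
$\left(d{\left(M \right)} - 20281\right) + b = \left(\frac{-167 - 77}{2 \left(-77\right)} - 20281\right) + 2602 = \left(\frac{1}{2} \left(- \frac{1}{77}\right) \left(-244\right) - 20281\right) + 2602 = \left(\frac{122}{77} - 20281\right) + 2602 = - \frac{1561515}{77} + 2602 = - \frac{1361161}{77}$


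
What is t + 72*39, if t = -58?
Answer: 2750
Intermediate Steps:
t + 72*39 = -58 + 72*39 = -58 + 2808 = 2750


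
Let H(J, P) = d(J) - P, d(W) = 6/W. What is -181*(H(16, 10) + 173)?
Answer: -236567/8 ≈ -29571.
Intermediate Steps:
H(J, P) = -P + 6/J (H(J, P) = 6/J - P = -P + 6/J)
-181*(H(16, 10) + 173) = -181*((-1*10 + 6/16) + 173) = -181*((-10 + 6*(1/16)) + 173) = -181*((-10 + 3/8) + 173) = -181*(-77/8 + 173) = -181*1307/8 = -236567/8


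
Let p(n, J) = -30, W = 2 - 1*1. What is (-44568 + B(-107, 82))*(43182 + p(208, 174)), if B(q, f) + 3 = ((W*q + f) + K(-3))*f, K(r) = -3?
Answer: -2022404784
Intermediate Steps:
W = 1 (W = 2 - 1 = 1)
B(q, f) = -3 + f*(-3 + f + q) (B(q, f) = -3 + ((1*q + f) - 3)*f = -3 + ((q + f) - 3)*f = -3 + ((f + q) - 3)*f = -3 + (-3 + f + q)*f = -3 + f*(-3 + f + q))
(-44568 + B(-107, 82))*(43182 + p(208, 174)) = (-44568 + (-3 + 82² - 3*82 + 82*(-107)))*(43182 - 30) = (-44568 + (-3 + 6724 - 246 - 8774))*43152 = (-44568 - 2299)*43152 = -46867*43152 = -2022404784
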